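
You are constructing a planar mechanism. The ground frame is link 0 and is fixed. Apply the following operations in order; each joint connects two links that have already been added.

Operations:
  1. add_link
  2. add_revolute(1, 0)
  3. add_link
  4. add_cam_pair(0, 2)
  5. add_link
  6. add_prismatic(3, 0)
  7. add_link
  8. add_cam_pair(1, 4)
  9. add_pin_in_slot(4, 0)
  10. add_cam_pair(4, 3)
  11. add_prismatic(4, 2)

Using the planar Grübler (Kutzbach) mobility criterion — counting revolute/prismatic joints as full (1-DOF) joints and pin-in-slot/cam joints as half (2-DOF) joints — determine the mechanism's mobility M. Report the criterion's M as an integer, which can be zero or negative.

L=1 J1=0 J2=0
add link → L=2 J1=0 J2=0
R@1,0 dof=1 J1 → L=2 J1=1 J2=0
add link → L=3 J1=1 J2=0
C@0,2 dof=2 J2 → L=3 J1=1 J2=1
add link → L=4 J1=1 J2=1
P@3,0 dof=1 J1 → L=4 J1=2 J2=1
add link → L=5 J1=2 J2=1
C@1,4 dof=2 J2 → L=5 J1=2 J2=2
PS@4,0 dof=2 J2 → L=5 J1=2 J2=3
C@4,3 dof=2 J2 → L=5 J1=2 J2=4
P@4,2 dof=1 J1 → L=5 J1=3 J2=4
M=3(L−1)−2J1−J2=3·4−2·3−4=2

M = 2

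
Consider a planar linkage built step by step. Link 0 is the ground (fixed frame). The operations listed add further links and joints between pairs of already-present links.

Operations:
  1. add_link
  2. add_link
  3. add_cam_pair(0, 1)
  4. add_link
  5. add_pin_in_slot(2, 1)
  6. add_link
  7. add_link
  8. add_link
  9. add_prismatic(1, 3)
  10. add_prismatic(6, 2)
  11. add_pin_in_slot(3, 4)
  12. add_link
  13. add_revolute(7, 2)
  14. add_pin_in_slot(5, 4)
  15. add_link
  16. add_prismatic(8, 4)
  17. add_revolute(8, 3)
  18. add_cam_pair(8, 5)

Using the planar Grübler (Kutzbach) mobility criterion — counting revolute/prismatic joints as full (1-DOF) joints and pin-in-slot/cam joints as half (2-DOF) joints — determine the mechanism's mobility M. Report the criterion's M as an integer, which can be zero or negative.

M = 9

link 0 = ground. State L|J1|J2 = 1|0|0
+link1  2|0|0
+link2  3|0|0
C(0,1) f=2→J2  3|0|1
+link3  4|0|1
PS(2,1) f=2→J2  4|0|2
+link4  5|0|2
+link5  6|0|2
+link6  7|0|2
P(1,3) f=1→J1  7|1|2
P(6,2) f=1→J1  7|2|2
PS(3,4) f=2→J2  7|2|3
+link7  8|2|3
R(7,2) f=1→J1  8|3|3
PS(5,4) f=2→J2  8|3|4
+link8  9|3|4
P(8,4) f=1→J1  9|4|4
R(8,3) f=1→J1  9|5|4
C(8,5) f=2→J2  9|5|5
M = 3(9−1)−2·5−5 = 24−10−5 = 9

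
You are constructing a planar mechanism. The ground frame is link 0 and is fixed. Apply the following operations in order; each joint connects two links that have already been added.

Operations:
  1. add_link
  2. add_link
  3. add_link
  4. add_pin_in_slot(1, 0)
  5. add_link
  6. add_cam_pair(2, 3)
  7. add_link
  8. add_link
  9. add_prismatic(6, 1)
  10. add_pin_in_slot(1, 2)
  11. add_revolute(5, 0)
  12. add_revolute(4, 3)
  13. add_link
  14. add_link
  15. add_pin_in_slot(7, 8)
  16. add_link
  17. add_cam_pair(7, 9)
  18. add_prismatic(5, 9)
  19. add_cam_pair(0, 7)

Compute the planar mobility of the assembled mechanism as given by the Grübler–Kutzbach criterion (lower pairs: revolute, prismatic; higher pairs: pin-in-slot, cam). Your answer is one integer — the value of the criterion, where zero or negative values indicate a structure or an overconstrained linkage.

M = 13

[1;0;0] (link 0 is ground)
L+ [2;0;0]
L+ [3;0;0]
L+ [4;0;0]
PS(1,0)∈J2 [4;0;1]
L+ [5;0;1]
C(2,3)∈J2 [5;0;2]
L+ [6;0;2]
L+ [7;0;2]
P(6,1)∈J1 [7;1;2]
PS(1,2)∈J2 [7;1;3]
R(5,0)∈J1 [7;2;3]
R(4,3)∈J1 [7;3;3]
L+ [8;3;3]
L+ [9;3;3]
PS(7,8)∈J2 [9;3;4]
L+ [10;3;4]
C(7,9)∈J2 [10;3;5]
P(5,9)∈J1 [10;4;5]
C(0,7)∈J2 [10;4;6]
mobility = 27 − 8 − 6 = 13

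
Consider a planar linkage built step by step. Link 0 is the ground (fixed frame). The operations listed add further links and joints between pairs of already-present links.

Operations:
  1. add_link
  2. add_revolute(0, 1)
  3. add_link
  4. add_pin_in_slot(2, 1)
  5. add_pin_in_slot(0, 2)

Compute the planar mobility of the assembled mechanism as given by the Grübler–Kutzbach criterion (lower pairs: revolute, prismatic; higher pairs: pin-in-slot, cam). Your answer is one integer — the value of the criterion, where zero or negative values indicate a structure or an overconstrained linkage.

M = 2

(L,J1,J2)=(1,0,0); link0 fixed
link1: (2,0,0)
R 0-1 [J1]: (2,1,0)
link2: (3,1,0)
PS 2-1 [J2]: (3,1,1)
PS 0-2 [J2]: (3,1,2)
Grübler: 3·2 − 2·1 − 2 = 2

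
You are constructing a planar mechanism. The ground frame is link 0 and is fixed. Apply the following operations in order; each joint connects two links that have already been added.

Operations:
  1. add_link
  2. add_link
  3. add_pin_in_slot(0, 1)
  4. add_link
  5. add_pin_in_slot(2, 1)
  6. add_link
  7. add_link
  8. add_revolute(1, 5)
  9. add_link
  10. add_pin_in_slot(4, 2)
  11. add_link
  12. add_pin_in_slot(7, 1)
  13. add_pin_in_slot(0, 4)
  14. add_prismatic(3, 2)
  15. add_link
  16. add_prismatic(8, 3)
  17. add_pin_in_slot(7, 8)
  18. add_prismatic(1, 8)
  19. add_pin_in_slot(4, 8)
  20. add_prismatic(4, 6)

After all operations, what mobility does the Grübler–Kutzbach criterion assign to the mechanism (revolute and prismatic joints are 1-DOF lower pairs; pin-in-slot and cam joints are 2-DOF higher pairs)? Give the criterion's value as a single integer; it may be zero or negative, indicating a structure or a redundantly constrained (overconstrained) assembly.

link 0 = ground. State L|J1|J2 = 1|0|0
+link1  2|0|0
+link2  3|0|0
PS(0,1) f=2→J2  3|0|1
+link3  4|0|1
PS(2,1) f=2→J2  4|0|2
+link4  5|0|2
+link5  6|0|2
R(1,5) f=1→J1  6|1|2
+link6  7|1|2
PS(4,2) f=2→J2  7|1|3
+link7  8|1|3
PS(7,1) f=2→J2  8|1|4
PS(0,4) f=2→J2  8|1|5
P(3,2) f=1→J1  8|2|5
+link8  9|2|5
P(8,3) f=1→J1  9|3|5
PS(7,8) f=2→J2  9|3|6
P(1,8) f=1→J1  9|4|6
PS(4,8) f=2→J2  9|4|7
P(4,6) f=1→J1  9|5|7
M = 3(9−1)−2·5−7 = 24−10−7 = 7

M = 7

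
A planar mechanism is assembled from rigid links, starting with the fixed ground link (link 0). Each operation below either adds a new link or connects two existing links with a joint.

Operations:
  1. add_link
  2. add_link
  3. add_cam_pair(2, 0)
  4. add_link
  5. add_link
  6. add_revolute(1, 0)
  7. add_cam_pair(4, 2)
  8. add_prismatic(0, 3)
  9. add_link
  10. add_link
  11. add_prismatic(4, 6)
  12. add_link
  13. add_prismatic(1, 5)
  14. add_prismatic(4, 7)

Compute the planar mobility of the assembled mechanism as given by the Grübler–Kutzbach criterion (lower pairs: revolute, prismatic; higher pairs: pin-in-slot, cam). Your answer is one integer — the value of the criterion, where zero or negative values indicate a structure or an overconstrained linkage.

M = 9

ground; <1,0,0>
#1 <2,0,0>
#2 <3,0,0>
C:2↔0 J2 <3,0,1>
#3 <4,0,1>
#4 <5,0,1>
R:1↔0 J1 <5,1,1>
C:4↔2 J2 <5,1,2>
P:0↔3 J1 <5,2,2>
#5 <6,2,2>
#6 <7,2,2>
P:4↔6 J1 <7,3,2>
#7 <8,3,2>
P:1↔5 J1 <8,4,2>
P:4↔7 J1 <8,5,2>
3×7 − 2×5 − 1×2 = 9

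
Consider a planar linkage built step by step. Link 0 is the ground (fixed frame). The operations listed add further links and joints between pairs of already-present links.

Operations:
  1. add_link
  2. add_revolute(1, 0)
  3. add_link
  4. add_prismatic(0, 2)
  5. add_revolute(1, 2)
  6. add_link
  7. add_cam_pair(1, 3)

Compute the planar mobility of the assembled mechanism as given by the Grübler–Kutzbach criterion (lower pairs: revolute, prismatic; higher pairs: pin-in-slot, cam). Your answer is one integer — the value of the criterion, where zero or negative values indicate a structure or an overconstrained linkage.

ground; <1,0,0>
#1 <2,0,0>
R:1↔0 J1 <2,1,0>
#2 <3,1,0>
P:0↔2 J1 <3,2,0>
R:1↔2 J1 <3,3,0>
#3 <4,3,0>
C:1↔3 J2 <4,3,1>
3×3 − 2×3 − 1×1 = 2

M = 2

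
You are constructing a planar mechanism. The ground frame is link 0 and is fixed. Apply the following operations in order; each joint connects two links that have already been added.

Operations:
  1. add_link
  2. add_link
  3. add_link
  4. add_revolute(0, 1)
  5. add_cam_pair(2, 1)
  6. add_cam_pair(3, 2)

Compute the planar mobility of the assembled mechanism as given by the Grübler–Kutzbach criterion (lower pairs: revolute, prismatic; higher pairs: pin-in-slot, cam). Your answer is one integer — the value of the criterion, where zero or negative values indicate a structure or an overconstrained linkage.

(L,J1,J2)=(1,0,0); link0 fixed
link1: (2,0,0)
link2: (3,0,0)
link3: (4,0,0)
R 0-1 [J1]: (4,1,0)
C 2-1 [J2]: (4,1,1)
C 3-2 [J2]: (4,1,2)
Grübler: 3·3 − 2·1 − 2 = 5

M = 5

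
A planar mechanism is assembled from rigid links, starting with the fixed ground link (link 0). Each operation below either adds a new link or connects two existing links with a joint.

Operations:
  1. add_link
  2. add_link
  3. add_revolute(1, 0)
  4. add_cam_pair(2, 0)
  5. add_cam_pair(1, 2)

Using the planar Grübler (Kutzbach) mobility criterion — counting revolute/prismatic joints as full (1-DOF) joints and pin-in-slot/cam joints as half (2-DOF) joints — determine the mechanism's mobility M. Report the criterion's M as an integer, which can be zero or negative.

ground; <1,0,0>
#1 <2,0,0>
#2 <3,0,0>
R:1↔0 J1 <3,1,0>
C:2↔0 J2 <3,1,1>
C:1↔2 J2 <3,1,2>
3×2 − 2×1 − 1×2 = 2

M = 2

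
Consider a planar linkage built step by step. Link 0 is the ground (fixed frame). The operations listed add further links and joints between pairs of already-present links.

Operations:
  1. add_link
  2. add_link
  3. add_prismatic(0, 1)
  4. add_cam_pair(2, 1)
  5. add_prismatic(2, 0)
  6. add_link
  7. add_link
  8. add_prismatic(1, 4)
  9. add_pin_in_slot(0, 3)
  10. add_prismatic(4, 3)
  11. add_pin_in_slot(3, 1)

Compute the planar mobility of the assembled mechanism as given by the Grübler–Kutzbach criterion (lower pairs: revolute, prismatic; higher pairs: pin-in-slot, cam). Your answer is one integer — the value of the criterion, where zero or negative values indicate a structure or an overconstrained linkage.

M = 1

(L,J1,J2)=(1,0,0); link0 fixed
link1: (2,0,0)
link2: (3,0,0)
P 0-1 [J1]: (3,1,0)
C 2-1 [J2]: (3,1,1)
P 2-0 [J1]: (3,2,1)
link3: (4,2,1)
link4: (5,2,1)
P 1-4 [J1]: (5,3,1)
PS 0-3 [J2]: (5,3,2)
P 4-3 [J1]: (5,4,2)
PS 3-1 [J2]: (5,4,3)
Grübler: 3·4 − 2·4 − 3 = 1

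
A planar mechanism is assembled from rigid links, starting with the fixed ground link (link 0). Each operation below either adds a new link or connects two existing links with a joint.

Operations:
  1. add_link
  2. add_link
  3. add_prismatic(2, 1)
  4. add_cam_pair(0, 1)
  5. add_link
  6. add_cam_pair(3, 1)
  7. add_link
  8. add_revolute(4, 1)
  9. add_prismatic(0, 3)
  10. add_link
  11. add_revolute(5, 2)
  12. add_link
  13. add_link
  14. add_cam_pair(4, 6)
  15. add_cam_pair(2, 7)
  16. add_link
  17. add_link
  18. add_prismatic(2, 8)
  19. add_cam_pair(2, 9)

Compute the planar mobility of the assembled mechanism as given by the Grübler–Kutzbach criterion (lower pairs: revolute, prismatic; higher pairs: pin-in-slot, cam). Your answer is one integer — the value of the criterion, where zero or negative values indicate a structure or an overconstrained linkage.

[1;0;0] (link 0 is ground)
L+ [2;0;0]
L+ [3;0;0]
P(2,1)∈J1 [3;1;0]
C(0,1)∈J2 [3;1;1]
L+ [4;1;1]
C(3,1)∈J2 [4;1;2]
L+ [5;1;2]
R(4,1)∈J1 [5;2;2]
P(0,3)∈J1 [5;3;2]
L+ [6;3;2]
R(5,2)∈J1 [6;4;2]
L+ [7;4;2]
L+ [8;4;2]
C(4,6)∈J2 [8;4;3]
C(2,7)∈J2 [8;4;4]
L+ [9;4;4]
L+ [10;4;4]
P(2,8)∈J1 [10;5;4]
C(2,9)∈J2 [10;5;5]
mobility = 27 − 10 − 5 = 12

M = 12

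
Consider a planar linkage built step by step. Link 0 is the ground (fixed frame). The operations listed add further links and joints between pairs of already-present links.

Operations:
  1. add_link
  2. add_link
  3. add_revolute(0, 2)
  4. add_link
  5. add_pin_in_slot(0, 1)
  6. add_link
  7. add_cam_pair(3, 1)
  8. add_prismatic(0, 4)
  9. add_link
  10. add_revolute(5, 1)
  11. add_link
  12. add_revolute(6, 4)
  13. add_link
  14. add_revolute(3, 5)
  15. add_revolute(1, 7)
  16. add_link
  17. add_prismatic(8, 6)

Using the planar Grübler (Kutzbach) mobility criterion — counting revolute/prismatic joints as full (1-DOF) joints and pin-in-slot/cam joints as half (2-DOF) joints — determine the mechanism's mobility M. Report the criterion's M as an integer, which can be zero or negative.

L=1 J1=0 J2=0
add link → L=2 J1=0 J2=0
add link → L=3 J1=0 J2=0
R@0,2 dof=1 J1 → L=3 J1=1 J2=0
add link → L=4 J1=1 J2=0
PS@0,1 dof=2 J2 → L=4 J1=1 J2=1
add link → L=5 J1=1 J2=1
C@3,1 dof=2 J2 → L=5 J1=1 J2=2
P@0,4 dof=1 J1 → L=5 J1=2 J2=2
add link → L=6 J1=2 J2=2
R@5,1 dof=1 J1 → L=6 J1=3 J2=2
add link → L=7 J1=3 J2=2
R@6,4 dof=1 J1 → L=7 J1=4 J2=2
add link → L=8 J1=4 J2=2
R@3,5 dof=1 J1 → L=8 J1=5 J2=2
R@1,7 dof=1 J1 → L=8 J1=6 J2=2
add link → L=9 J1=6 J2=2
P@8,6 dof=1 J1 → L=9 J1=7 J2=2
M=3(L−1)−2J1−J2=3·8−2·7−2=8

M = 8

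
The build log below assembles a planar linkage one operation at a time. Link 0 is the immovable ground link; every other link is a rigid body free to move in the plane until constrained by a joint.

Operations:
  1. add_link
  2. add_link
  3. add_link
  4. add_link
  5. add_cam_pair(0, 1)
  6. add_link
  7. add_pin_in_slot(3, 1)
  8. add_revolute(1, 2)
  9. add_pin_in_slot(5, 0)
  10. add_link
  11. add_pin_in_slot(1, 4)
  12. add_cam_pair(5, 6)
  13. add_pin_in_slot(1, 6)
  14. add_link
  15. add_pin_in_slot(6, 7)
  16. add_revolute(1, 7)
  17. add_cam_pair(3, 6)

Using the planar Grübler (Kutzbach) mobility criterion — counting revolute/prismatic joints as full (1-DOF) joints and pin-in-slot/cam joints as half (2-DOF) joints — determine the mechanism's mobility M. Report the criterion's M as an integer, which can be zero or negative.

ground; <1,0,0>
#1 <2,0,0>
#2 <3,0,0>
#3 <4,0,0>
#4 <5,0,0>
C:0↔1 J2 <5,0,1>
#5 <6,0,1>
PS:3↔1 J2 <6,0,2>
R:1↔2 J1 <6,1,2>
PS:5↔0 J2 <6,1,3>
#6 <7,1,3>
PS:1↔4 J2 <7,1,4>
C:5↔6 J2 <7,1,5>
PS:1↔6 J2 <7,1,6>
#7 <8,1,6>
PS:6↔7 J2 <8,1,7>
R:1↔7 J1 <8,2,7>
C:3↔6 J2 <8,2,8>
3×7 − 2×2 − 1×8 = 9

M = 9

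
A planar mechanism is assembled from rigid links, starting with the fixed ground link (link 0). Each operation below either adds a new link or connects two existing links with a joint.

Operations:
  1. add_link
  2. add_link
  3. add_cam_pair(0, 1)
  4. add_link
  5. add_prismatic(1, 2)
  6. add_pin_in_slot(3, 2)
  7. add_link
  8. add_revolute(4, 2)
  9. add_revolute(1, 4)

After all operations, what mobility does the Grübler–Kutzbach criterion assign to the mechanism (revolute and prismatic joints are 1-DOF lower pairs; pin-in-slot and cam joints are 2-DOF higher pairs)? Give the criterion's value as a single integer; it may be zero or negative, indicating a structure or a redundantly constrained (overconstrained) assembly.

M = 4

ground; <1,0,0>
#1 <2,0,0>
#2 <3,0,0>
C:0↔1 J2 <3,0,1>
#3 <4,0,1>
P:1↔2 J1 <4,1,1>
PS:3↔2 J2 <4,1,2>
#4 <5,1,2>
R:4↔2 J1 <5,2,2>
R:1↔4 J1 <5,3,2>
3×4 − 2×3 − 1×2 = 4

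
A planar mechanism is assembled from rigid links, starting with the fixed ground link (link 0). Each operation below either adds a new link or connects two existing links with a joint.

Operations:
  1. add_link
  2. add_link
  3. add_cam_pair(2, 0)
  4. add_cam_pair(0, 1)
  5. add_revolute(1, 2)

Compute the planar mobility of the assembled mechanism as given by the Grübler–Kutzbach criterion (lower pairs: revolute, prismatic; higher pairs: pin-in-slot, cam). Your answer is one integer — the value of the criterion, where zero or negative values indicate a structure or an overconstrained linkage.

link 0 = ground. State L|J1|J2 = 1|0|0
+link1  2|0|0
+link2  3|0|0
C(2,0) f=2→J2  3|0|1
C(0,1) f=2→J2  3|0|2
R(1,2) f=1→J1  3|1|2
M = 3(3−1)−2·1−2 = 6−2−2 = 2

M = 2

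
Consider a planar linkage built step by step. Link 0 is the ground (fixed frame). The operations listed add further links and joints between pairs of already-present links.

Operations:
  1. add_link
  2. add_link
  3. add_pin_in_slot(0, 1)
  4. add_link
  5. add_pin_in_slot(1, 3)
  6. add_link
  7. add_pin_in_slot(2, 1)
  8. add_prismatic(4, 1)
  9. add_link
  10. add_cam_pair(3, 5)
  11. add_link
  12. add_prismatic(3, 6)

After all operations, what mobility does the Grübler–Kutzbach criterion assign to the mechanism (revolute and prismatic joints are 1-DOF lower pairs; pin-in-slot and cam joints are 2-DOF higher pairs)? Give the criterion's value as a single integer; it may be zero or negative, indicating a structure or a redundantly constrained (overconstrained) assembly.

M = 10

L=1 J1=0 J2=0
add link → L=2 J1=0 J2=0
add link → L=3 J1=0 J2=0
PS@0,1 dof=2 J2 → L=3 J1=0 J2=1
add link → L=4 J1=0 J2=1
PS@1,3 dof=2 J2 → L=4 J1=0 J2=2
add link → L=5 J1=0 J2=2
PS@2,1 dof=2 J2 → L=5 J1=0 J2=3
P@4,1 dof=1 J1 → L=5 J1=1 J2=3
add link → L=6 J1=1 J2=3
C@3,5 dof=2 J2 → L=6 J1=1 J2=4
add link → L=7 J1=1 J2=4
P@3,6 dof=1 J1 → L=7 J1=2 J2=4
M=3(L−1)−2J1−J2=3·6−2·2−4=10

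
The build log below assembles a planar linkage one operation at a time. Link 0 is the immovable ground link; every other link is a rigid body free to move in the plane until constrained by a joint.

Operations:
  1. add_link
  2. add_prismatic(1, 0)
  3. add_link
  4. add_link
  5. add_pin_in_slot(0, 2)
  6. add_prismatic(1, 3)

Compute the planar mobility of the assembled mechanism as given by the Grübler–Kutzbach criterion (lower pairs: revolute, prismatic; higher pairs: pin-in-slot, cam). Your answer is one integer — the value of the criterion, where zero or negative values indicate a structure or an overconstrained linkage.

M = 4

(L,J1,J2)=(1,0,0); link0 fixed
link1: (2,0,0)
P 1-0 [J1]: (2,1,0)
link2: (3,1,0)
link3: (4,1,0)
PS 0-2 [J2]: (4,1,1)
P 1-3 [J1]: (4,2,1)
Grübler: 3·3 − 2·2 − 1 = 4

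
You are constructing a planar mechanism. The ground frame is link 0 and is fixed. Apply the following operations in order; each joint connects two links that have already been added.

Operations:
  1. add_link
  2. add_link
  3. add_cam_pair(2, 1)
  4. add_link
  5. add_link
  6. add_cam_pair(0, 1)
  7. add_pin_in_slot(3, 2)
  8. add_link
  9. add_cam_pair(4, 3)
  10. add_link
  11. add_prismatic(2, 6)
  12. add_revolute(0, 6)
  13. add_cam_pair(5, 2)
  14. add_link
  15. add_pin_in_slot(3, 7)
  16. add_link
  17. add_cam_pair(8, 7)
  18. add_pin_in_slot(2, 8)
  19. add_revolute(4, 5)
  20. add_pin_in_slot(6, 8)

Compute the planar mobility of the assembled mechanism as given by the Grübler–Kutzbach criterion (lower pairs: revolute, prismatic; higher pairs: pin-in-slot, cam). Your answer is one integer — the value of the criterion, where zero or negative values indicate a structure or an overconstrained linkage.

link 0 = ground. State L|J1|J2 = 1|0|0
+link1  2|0|0
+link2  3|0|0
C(2,1) f=2→J2  3|0|1
+link3  4|0|1
+link4  5|0|1
C(0,1) f=2→J2  5|0|2
PS(3,2) f=2→J2  5|0|3
+link5  6|0|3
C(4,3) f=2→J2  6|0|4
+link6  7|0|4
P(2,6) f=1→J1  7|1|4
R(0,6) f=1→J1  7|2|4
C(5,2) f=2→J2  7|2|5
+link7  8|2|5
PS(3,7) f=2→J2  8|2|6
+link8  9|2|6
C(8,7) f=2→J2  9|2|7
PS(2,8) f=2→J2  9|2|8
R(4,5) f=1→J1  9|3|8
PS(6,8) f=2→J2  9|3|9
M = 3(9−1)−2·3−9 = 24−6−9 = 9

M = 9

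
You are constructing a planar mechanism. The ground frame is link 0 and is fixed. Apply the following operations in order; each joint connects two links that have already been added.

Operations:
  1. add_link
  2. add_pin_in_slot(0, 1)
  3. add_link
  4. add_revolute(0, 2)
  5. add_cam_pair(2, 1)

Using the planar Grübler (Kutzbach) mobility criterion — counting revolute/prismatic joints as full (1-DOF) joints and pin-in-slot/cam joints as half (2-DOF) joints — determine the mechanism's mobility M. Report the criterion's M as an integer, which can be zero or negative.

ground; <1,0,0>
#1 <2,0,0>
PS:0↔1 J2 <2,0,1>
#2 <3,0,1>
R:0↔2 J1 <3,1,1>
C:2↔1 J2 <3,1,2>
3×2 − 2×1 − 1×2 = 2

M = 2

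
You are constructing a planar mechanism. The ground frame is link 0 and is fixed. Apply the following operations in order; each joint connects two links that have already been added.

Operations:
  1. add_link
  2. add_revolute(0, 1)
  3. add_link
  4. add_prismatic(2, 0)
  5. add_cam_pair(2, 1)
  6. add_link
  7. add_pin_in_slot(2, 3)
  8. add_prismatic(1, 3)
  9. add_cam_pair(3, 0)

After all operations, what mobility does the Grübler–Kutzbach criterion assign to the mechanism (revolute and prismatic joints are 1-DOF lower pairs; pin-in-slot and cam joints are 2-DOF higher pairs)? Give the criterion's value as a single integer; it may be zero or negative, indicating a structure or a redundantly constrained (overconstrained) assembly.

M = 0

ground; <1,0,0>
#1 <2,0,0>
R:0↔1 J1 <2,1,0>
#2 <3,1,0>
P:2↔0 J1 <3,2,0>
C:2↔1 J2 <3,2,1>
#3 <4,2,1>
PS:2↔3 J2 <4,2,2>
P:1↔3 J1 <4,3,2>
C:3↔0 J2 <4,3,3>
3×3 − 2×3 − 1×3 = 0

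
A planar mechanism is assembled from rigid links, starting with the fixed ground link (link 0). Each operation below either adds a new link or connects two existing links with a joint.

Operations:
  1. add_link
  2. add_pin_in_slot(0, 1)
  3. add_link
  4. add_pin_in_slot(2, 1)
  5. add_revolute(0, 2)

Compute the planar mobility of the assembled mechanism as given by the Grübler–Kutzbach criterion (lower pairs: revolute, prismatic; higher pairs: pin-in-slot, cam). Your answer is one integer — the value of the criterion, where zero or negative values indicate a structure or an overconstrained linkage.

link 0 = ground. State L|J1|J2 = 1|0|0
+link1  2|0|0
PS(0,1) f=2→J2  2|0|1
+link2  3|0|1
PS(2,1) f=2→J2  3|0|2
R(0,2) f=1→J1  3|1|2
M = 3(3−1)−2·1−2 = 6−2−2 = 2

M = 2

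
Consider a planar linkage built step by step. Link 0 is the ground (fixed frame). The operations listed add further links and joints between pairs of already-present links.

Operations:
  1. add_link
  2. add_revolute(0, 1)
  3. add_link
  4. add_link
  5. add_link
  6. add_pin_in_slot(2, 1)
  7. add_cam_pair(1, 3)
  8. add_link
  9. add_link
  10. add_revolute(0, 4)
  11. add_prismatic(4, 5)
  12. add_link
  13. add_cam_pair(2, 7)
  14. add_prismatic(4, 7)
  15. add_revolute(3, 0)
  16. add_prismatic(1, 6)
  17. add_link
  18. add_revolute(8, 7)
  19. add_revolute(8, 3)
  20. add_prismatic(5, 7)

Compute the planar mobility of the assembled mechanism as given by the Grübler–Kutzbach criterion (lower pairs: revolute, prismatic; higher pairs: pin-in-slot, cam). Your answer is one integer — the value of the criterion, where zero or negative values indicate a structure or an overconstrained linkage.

M = 3

(L,J1,J2)=(1,0,0); link0 fixed
link1: (2,0,0)
R 0-1 [J1]: (2,1,0)
link2: (3,1,0)
link3: (4,1,0)
link4: (5,1,0)
PS 2-1 [J2]: (5,1,1)
C 1-3 [J2]: (5,1,2)
link5: (6,1,2)
link6: (7,1,2)
R 0-4 [J1]: (7,2,2)
P 4-5 [J1]: (7,3,2)
link7: (8,3,2)
C 2-7 [J2]: (8,3,3)
P 4-7 [J1]: (8,4,3)
R 3-0 [J1]: (8,5,3)
P 1-6 [J1]: (8,6,3)
link8: (9,6,3)
R 8-7 [J1]: (9,7,3)
R 8-3 [J1]: (9,8,3)
P 5-7 [J1]: (9,9,3)
Grübler: 3·8 − 2·9 − 3 = 3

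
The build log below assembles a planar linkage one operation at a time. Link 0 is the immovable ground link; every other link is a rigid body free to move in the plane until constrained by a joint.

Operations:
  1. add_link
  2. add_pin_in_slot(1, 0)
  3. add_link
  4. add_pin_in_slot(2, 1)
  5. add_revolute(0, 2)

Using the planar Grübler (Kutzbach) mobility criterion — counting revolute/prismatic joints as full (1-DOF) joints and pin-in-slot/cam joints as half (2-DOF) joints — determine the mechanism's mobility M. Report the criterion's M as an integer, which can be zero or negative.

M = 2

link 0 = ground. State L|J1|J2 = 1|0|0
+link1  2|0|0
PS(1,0) f=2→J2  2|0|1
+link2  3|0|1
PS(2,1) f=2→J2  3|0|2
R(0,2) f=1→J1  3|1|2
M = 3(3−1)−2·1−2 = 6−2−2 = 2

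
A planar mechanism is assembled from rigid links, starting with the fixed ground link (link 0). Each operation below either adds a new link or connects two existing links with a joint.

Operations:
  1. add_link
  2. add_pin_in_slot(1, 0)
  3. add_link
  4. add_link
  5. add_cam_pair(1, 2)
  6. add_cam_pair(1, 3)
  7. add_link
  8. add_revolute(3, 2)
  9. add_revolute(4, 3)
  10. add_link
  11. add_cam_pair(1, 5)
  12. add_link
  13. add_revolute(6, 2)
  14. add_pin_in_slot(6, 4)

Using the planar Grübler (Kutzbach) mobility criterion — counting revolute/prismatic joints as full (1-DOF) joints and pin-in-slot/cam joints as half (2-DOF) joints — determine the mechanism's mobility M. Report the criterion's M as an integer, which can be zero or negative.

[1;0;0] (link 0 is ground)
L+ [2;0;0]
PS(1,0)∈J2 [2;0;1]
L+ [3;0;1]
L+ [4;0;1]
C(1,2)∈J2 [4;0;2]
C(1,3)∈J2 [4;0;3]
L+ [5;0;3]
R(3,2)∈J1 [5;1;3]
R(4,3)∈J1 [5;2;3]
L+ [6;2;3]
C(1,5)∈J2 [6;2;4]
L+ [7;2;4]
R(6,2)∈J1 [7;3;4]
PS(6,4)∈J2 [7;3;5]
mobility = 18 − 6 − 5 = 7

M = 7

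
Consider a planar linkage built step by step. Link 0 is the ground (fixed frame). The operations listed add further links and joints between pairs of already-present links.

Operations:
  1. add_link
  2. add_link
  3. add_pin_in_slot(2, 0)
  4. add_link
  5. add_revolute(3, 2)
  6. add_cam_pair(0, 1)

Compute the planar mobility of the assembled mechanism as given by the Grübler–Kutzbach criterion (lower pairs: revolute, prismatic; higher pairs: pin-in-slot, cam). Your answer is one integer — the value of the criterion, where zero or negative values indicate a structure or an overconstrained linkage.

L=1 J1=0 J2=0
add link → L=2 J1=0 J2=0
add link → L=3 J1=0 J2=0
PS@2,0 dof=2 J2 → L=3 J1=0 J2=1
add link → L=4 J1=0 J2=1
R@3,2 dof=1 J1 → L=4 J1=1 J2=1
C@0,1 dof=2 J2 → L=4 J1=1 J2=2
M=3(L−1)−2J1−J2=3·3−2·1−2=5

M = 5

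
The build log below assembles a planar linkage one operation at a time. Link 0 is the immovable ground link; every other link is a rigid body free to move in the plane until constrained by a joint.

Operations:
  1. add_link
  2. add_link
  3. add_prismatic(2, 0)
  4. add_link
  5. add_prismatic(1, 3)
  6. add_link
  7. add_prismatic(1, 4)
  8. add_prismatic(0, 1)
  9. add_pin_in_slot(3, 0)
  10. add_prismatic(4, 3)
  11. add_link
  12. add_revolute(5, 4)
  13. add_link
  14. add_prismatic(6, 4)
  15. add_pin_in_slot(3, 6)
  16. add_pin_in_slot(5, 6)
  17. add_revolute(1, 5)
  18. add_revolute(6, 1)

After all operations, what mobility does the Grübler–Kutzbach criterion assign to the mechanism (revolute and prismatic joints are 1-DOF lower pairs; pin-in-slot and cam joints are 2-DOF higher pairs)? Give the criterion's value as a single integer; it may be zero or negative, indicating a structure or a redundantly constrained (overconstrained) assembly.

ground; <1,0,0>
#1 <2,0,0>
#2 <3,0,0>
P:2↔0 J1 <3,1,0>
#3 <4,1,0>
P:1↔3 J1 <4,2,0>
#4 <5,2,0>
P:1↔4 J1 <5,3,0>
P:0↔1 J1 <5,4,0>
PS:3↔0 J2 <5,4,1>
P:4↔3 J1 <5,5,1>
#5 <6,5,1>
R:5↔4 J1 <6,6,1>
#6 <7,6,1>
P:6↔4 J1 <7,7,1>
PS:3↔6 J2 <7,7,2>
PS:5↔6 J2 <7,7,3>
R:1↔5 J1 <7,8,3>
R:6↔1 J1 <7,9,3>
3×6 − 2×9 − 1×3 = -3

M = -3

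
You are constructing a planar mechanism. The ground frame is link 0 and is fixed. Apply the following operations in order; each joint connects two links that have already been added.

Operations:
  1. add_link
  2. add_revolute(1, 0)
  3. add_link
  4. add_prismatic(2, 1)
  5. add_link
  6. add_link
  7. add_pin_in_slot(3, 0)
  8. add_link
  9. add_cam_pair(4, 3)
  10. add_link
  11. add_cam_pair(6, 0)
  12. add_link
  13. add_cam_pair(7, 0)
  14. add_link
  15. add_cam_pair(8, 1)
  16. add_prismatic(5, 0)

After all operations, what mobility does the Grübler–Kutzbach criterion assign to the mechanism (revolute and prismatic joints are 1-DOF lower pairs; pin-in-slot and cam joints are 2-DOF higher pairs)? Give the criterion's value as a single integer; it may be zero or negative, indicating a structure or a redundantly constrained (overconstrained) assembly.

L=1 J1=0 J2=0
add link → L=2 J1=0 J2=0
R@1,0 dof=1 J1 → L=2 J1=1 J2=0
add link → L=3 J1=1 J2=0
P@2,1 dof=1 J1 → L=3 J1=2 J2=0
add link → L=4 J1=2 J2=0
add link → L=5 J1=2 J2=0
PS@3,0 dof=2 J2 → L=5 J1=2 J2=1
add link → L=6 J1=2 J2=1
C@4,3 dof=2 J2 → L=6 J1=2 J2=2
add link → L=7 J1=2 J2=2
C@6,0 dof=2 J2 → L=7 J1=2 J2=3
add link → L=8 J1=2 J2=3
C@7,0 dof=2 J2 → L=8 J1=2 J2=4
add link → L=9 J1=2 J2=4
C@8,1 dof=2 J2 → L=9 J1=2 J2=5
P@5,0 dof=1 J1 → L=9 J1=3 J2=5
M=3(L−1)−2J1−J2=3·8−2·3−5=13

M = 13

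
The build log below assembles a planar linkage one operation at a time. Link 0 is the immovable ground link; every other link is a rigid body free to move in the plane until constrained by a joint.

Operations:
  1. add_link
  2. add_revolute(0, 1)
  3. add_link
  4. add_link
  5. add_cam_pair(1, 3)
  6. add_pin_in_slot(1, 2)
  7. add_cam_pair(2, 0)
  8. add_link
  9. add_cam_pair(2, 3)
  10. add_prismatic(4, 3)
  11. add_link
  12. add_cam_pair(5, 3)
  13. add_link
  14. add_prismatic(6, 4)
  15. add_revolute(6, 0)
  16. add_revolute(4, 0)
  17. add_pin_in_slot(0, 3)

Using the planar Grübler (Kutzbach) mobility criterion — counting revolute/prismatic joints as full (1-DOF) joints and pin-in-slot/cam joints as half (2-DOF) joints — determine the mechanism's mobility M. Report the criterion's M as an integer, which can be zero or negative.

M = 2

link 0 = ground. State L|J1|J2 = 1|0|0
+link1  2|0|0
R(0,1) f=1→J1  2|1|0
+link2  3|1|0
+link3  4|1|0
C(1,3) f=2→J2  4|1|1
PS(1,2) f=2→J2  4|1|2
C(2,0) f=2→J2  4|1|3
+link4  5|1|3
C(2,3) f=2→J2  5|1|4
P(4,3) f=1→J1  5|2|4
+link5  6|2|4
C(5,3) f=2→J2  6|2|5
+link6  7|2|5
P(6,4) f=1→J1  7|3|5
R(6,0) f=1→J1  7|4|5
R(4,0) f=1→J1  7|5|5
PS(0,3) f=2→J2  7|5|6
M = 3(7−1)−2·5−6 = 18−10−6 = 2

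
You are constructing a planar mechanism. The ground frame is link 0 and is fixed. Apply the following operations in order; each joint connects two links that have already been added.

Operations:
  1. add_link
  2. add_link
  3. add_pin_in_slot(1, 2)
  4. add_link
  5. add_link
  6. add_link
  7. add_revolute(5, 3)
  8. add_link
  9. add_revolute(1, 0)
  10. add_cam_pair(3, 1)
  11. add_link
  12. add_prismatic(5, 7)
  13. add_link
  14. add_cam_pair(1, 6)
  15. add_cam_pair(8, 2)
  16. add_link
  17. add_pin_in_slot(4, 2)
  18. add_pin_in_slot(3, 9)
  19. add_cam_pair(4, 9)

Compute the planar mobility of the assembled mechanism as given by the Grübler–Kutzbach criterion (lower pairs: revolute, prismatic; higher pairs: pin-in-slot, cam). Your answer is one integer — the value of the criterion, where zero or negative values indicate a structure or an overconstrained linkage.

M = 14

(L,J1,J2)=(1,0,0); link0 fixed
link1: (2,0,0)
link2: (3,0,0)
PS 1-2 [J2]: (3,0,1)
link3: (4,0,1)
link4: (5,0,1)
link5: (6,0,1)
R 5-3 [J1]: (6,1,1)
link6: (7,1,1)
R 1-0 [J1]: (7,2,1)
C 3-1 [J2]: (7,2,2)
link7: (8,2,2)
P 5-7 [J1]: (8,3,2)
link8: (9,3,2)
C 1-6 [J2]: (9,3,3)
C 8-2 [J2]: (9,3,4)
link9: (10,3,4)
PS 4-2 [J2]: (10,3,5)
PS 3-9 [J2]: (10,3,6)
C 4-9 [J2]: (10,3,7)
Grübler: 3·9 − 2·3 − 7 = 14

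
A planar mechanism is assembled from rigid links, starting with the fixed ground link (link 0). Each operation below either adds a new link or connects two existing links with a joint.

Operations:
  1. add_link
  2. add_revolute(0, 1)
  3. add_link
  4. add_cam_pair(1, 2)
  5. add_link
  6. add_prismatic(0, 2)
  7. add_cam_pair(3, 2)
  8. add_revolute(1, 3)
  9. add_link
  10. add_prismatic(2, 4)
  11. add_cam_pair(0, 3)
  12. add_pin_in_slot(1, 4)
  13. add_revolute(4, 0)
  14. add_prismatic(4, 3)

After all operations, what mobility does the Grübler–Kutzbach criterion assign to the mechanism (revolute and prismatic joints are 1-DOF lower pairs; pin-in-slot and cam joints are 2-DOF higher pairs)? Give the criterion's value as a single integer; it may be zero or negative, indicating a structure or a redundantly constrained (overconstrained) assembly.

M = -4

[1;0;0] (link 0 is ground)
L+ [2;0;0]
R(0,1)∈J1 [2;1;0]
L+ [3;1;0]
C(1,2)∈J2 [3;1;1]
L+ [4;1;1]
P(0,2)∈J1 [4;2;1]
C(3,2)∈J2 [4;2;2]
R(1,3)∈J1 [4;3;2]
L+ [5;3;2]
P(2,4)∈J1 [5;4;2]
C(0,3)∈J2 [5;4;3]
PS(1,4)∈J2 [5;4;4]
R(4,0)∈J1 [5;5;4]
P(4,3)∈J1 [5;6;4]
mobility = 12 − 12 − 4 = -4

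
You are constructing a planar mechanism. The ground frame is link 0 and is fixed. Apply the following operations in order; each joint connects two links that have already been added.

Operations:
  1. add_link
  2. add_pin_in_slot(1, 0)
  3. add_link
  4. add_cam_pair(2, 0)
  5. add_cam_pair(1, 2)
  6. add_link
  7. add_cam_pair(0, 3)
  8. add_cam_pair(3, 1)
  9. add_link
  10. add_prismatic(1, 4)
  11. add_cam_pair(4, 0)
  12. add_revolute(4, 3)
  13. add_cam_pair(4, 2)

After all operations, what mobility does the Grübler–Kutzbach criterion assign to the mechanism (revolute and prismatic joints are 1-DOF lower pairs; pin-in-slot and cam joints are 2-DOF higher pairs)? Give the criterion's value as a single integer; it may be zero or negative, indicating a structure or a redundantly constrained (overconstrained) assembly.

M = 1

L=1 J1=0 J2=0
add link → L=2 J1=0 J2=0
PS@1,0 dof=2 J2 → L=2 J1=0 J2=1
add link → L=3 J1=0 J2=1
C@2,0 dof=2 J2 → L=3 J1=0 J2=2
C@1,2 dof=2 J2 → L=3 J1=0 J2=3
add link → L=4 J1=0 J2=3
C@0,3 dof=2 J2 → L=4 J1=0 J2=4
C@3,1 dof=2 J2 → L=4 J1=0 J2=5
add link → L=5 J1=0 J2=5
P@1,4 dof=1 J1 → L=5 J1=1 J2=5
C@4,0 dof=2 J2 → L=5 J1=1 J2=6
R@4,3 dof=1 J1 → L=5 J1=2 J2=6
C@4,2 dof=2 J2 → L=5 J1=2 J2=7
M=3(L−1)−2J1−J2=3·4−2·2−7=1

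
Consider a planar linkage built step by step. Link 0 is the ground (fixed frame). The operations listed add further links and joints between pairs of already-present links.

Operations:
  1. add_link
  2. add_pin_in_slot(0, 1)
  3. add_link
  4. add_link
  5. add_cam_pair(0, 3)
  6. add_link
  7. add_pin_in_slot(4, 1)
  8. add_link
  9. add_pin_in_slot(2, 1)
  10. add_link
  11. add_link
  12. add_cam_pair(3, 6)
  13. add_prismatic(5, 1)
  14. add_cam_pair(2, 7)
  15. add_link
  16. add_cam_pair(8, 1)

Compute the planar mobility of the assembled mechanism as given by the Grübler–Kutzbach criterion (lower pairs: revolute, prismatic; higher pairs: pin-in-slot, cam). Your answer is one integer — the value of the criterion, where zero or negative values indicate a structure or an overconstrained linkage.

ground; <1,0,0>
#1 <2,0,0>
PS:0↔1 J2 <2,0,1>
#2 <3,0,1>
#3 <4,0,1>
C:0↔3 J2 <4,0,2>
#4 <5,0,2>
PS:4↔1 J2 <5,0,3>
#5 <6,0,3>
PS:2↔1 J2 <6,0,4>
#6 <7,0,4>
#7 <8,0,4>
C:3↔6 J2 <8,0,5>
P:5↔1 J1 <8,1,5>
C:2↔7 J2 <8,1,6>
#8 <9,1,6>
C:8↔1 J2 <9,1,7>
3×8 − 2×1 − 1×7 = 15

M = 15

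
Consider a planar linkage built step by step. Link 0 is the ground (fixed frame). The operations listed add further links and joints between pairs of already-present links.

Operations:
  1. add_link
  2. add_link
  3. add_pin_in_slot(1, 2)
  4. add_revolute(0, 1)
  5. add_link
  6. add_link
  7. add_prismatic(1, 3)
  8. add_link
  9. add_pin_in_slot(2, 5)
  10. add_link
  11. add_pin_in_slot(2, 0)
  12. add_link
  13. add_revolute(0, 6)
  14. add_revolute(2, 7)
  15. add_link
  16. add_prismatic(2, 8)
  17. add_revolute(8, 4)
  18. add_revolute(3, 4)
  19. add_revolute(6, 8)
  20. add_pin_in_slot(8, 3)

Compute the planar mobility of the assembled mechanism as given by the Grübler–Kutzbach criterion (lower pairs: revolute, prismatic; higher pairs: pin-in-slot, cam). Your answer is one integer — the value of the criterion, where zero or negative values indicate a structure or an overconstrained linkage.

(L,J1,J2)=(1,0,0); link0 fixed
link1: (2,0,0)
link2: (3,0,0)
PS 1-2 [J2]: (3,0,1)
R 0-1 [J1]: (3,1,1)
link3: (4,1,1)
link4: (5,1,1)
P 1-3 [J1]: (5,2,1)
link5: (6,2,1)
PS 2-5 [J2]: (6,2,2)
link6: (7,2,2)
PS 2-0 [J2]: (7,2,3)
link7: (8,2,3)
R 0-6 [J1]: (8,3,3)
R 2-7 [J1]: (8,4,3)
link8: (9,4,3)
P 2-8 [J1]: (9,5,3)
R 8-4 [J1]: (9,6,3)
R 3-4 [J1]: (9,7,3)
R 6-8 [J1]: (9,8,3)
PS 8-3 [J2]: (9,8,4)
Grübler: 3·8 − 2·8 − 4 = 4

M = 4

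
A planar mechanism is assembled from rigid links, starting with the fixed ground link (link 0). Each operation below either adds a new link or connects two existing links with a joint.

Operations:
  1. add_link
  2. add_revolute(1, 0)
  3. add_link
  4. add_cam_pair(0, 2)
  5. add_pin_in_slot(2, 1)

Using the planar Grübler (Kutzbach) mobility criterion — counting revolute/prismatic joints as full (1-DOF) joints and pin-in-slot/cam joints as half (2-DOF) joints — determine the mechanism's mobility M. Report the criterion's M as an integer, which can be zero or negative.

M = 2

(L,J1,J2)=(1,0,0); link0 fixed
link1: (2,0,0)
R 1-0 [J1]: (2,1,0)
link2: (3,1,0)
C 0-2 [J2]: (3,1,1)
PS 2-1 [J2]: (3,1,2)
Grübler: 3·2 − 2·1 − 2 = 2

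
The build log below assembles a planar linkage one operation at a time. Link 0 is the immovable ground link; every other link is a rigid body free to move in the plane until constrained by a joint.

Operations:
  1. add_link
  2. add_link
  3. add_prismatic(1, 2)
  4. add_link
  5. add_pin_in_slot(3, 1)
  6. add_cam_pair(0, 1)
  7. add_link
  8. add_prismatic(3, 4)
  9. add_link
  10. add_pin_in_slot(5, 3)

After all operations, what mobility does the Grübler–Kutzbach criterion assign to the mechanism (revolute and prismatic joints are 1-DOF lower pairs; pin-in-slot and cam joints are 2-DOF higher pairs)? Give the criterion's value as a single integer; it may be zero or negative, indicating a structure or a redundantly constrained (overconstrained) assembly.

M = 8

link 0 = ground. State L|J1|J2 = 1|0|0
+link1  2|0|0
+link2  3|0|0
P(1,2) f=1→J1  3|1|0
+link3  4|1|0
PS(3,1) f=2→J2  4|1|1
C(0,1) f=2→J2  4|1|2
+link4  5|1|2
P(3,4) f=1→J1  5|2|2
+link5  6|2|2
PS(5,3) f=2→J2  6|2|3
M = 3(6−1)−2·2−3 = 15−4−3 = 8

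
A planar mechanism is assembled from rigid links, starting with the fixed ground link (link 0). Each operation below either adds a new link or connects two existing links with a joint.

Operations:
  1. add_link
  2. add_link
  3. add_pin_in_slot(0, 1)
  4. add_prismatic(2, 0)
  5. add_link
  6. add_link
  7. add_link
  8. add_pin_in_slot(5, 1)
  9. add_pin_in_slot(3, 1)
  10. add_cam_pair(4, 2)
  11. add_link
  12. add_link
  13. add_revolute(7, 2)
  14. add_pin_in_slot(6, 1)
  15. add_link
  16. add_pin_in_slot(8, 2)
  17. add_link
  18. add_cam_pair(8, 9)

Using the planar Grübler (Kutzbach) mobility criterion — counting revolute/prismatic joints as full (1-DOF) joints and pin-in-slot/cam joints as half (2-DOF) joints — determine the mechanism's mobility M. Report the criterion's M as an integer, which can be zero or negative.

link 0 = ground. State L|J1|J2 = 1|0|0
+link1  2|0|0
+link2  3|0|0
PS(0,1) f=2→J2  3|0|1
P(2,0) f=1→J1  3|1|1
+link3  4|1|1
+link4  5|1|1
+link5  6|1|1
PS(5,1) f=2→J2  6|1|2
PS(3,1) f=2→J2  6|1|3
C(4,2) f=2→J2  6|1|4
+link6  7|1|4
+link7  8|1|4
R(7,2) f=1→J1  8|2|4
PS(6,1) f=2→J2  8|2|5
+link8  9|2|5
PS(8,2) f=2→J2  9|2|6
+link9  10|2|6
C(8,9) f=2→J2  10|2|7
M = 3(10−1)−2·2−7 = 27−4−7 = 16

M = 16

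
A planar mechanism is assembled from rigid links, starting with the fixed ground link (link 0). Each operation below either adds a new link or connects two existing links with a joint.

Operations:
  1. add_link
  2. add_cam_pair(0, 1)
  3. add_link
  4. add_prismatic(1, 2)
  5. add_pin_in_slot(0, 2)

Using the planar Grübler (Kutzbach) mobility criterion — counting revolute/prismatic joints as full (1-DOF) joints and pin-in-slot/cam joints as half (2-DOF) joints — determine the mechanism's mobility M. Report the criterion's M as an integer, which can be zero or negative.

[1;0;0] (link 0 is ground)
L+ [2;0;0]
C(0,1)∈J2 [2;0;1]
L+ [3;0;1]
P(1,2)∈J1 [3;1;1]
PS(0,2)∈J2 [3;1;2]
mobility = 6 − 2 − 2 = 2

M = 2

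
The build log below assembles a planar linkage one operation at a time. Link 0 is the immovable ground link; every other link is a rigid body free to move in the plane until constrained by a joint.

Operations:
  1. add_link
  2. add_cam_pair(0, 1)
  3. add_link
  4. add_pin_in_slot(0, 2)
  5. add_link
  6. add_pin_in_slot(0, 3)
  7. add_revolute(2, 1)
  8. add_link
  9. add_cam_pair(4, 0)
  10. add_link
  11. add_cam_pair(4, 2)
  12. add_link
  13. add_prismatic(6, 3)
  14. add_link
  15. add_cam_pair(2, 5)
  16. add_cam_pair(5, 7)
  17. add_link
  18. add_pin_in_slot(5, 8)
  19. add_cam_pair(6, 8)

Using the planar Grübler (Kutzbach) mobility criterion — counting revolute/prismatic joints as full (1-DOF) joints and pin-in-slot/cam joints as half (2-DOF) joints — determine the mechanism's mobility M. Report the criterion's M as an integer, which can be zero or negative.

M = 11

link 0 = ground. State L|J1|J2 = 1|0|0
+link1  2|0|0
C(0,1) f=2→J2  2|0|1
+link2  3|0|1
PS(0,2) f=2→J2  3|0|2
+link3  4|0|2
PS(0,3) f=2→J2  4|0|3
R(2,1) f=1→J1  4|1|3
+link4  5|1|3
C(4,0) f=2→J2  5|1|4
+link5  6|1|4
C(4,2) f=2→J2  6|1|5
+link6  7|1|5
P(6,3) f=1→J1  7|2|5
+link7  8|2|5
C(2,5) f=2→J2  8|2|6
C(5,7) f=2→J2  8|2|7
+link8  9|2|7
PS(5,8) f=2→J2  9|2|8
C(6,8) f=2→J2  9|2|9
M = 3(9−1)−2·2−9 = 24−4−9 = 11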